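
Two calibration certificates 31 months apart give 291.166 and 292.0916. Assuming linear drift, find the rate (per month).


rate = (v2 - v1) / months
= (292.0916 - 291.166) / 31
= 0.9256 / 31
= 0.0299

0.0299


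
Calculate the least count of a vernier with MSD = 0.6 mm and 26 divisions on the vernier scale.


LC = MSD / n_div
= 0.6 / 26
= 0.0231

0.0231


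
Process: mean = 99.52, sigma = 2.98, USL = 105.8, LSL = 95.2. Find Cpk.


Cpu = (USL - mean) / (3*sigma) = (105.8 - 99.52) / (3*2.98) = 0.7025
Cpl = (mean - LSL) / (3*sigma) = (99.52 - 95.2) / (3*2.98) = 0.4832
Cpk = min(Cpu, Cpl) = 0.4832

0.4832


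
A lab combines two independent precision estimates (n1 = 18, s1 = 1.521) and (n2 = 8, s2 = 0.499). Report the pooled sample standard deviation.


s_p = sqrt(((n1-1)*s1^2 + (n2-1)*s2^2) / (n1+n2-2))
numerator = (18-1)*1.521^2 + (8-1)*0.499^2 = 39.328497 + 1.743007 = 41.071504
denominator = 18 + 8 - 2 = 24
s_p^2 = 41.071504 / 24 = 1.7113127
s_p = sqrt(1.7113127) = 1.3082

1.3082


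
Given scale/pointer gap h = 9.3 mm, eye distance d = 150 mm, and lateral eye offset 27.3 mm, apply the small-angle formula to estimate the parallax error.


error = h * offset / d
= 9.3 * 27.3 / 150
= 1.6926

1.6926


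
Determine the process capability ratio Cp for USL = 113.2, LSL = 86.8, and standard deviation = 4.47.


Cp = (USL - LSL) / (6 * sigma)
= (113.2 - 86.8) / (6 * 4.47)
= 26.4000 / 26.8200
= 0.9843

0.9843


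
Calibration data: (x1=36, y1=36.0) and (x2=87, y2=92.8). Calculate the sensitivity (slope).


slope = (y2 - y1) / (x2 - x1)
= (92.8 - 36.0) / (87 - 36)
= 56.8000 / 51
= 1.1137

1.1137


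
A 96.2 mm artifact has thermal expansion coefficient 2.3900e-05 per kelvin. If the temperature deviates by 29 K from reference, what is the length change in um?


dL = L * alpha * dT
= 96.2 * 2.3900e-05 * 29
= 0.0666762 mm
dL_um = 0.0666762 * 1000 = 66.6762 um

66.6762


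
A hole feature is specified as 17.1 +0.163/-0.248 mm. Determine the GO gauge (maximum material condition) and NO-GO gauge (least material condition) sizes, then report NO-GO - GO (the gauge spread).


GO = nominal - lower_tol (smallest hole = maximum material condition)
GO = 17.1 - 0.248 = 16.852
NO-GO = nominal + upper_tol (largest hole = least material condition)
NO-GO = 17.1 + 0.163 = 17.263
spread = NO-GO - GO = 17.263 - 16.852 = 0.4110

0.4110


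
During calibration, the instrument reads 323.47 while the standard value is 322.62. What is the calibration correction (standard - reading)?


Correction = standard - reading
= 322.62 - 323.47
= -0.8500

-0.8500


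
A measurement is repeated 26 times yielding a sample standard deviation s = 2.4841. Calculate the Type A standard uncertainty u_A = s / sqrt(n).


u_A = s / sqrt(n)
u_A = 2.4841 / sqrt(26)
u_A = 2.4841 / 5.0990195
u_A = 0.4872

0.4872


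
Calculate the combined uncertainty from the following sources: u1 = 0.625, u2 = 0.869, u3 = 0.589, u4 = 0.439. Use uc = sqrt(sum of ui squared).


uc = sqrt(0.625^2 + 0.869^2 + 0.589^2 + 0.439^2)
uc = sqrt(1.685428)
uc = 1.2982

1.2982


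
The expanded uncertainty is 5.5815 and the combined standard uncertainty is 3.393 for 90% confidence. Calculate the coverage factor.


k = U / uc
k = 5.5815 / 3.393
k = 1.645

1.645


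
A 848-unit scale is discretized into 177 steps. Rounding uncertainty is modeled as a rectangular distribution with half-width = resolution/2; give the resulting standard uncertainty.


resolution = range / divisions
resolution = 848 / 177 = 4.7909605
u_res = resolution / (2*sqrt(3))
u_res = 4.7909605 / 3.4641016
u_res = 1.3830

1.3830


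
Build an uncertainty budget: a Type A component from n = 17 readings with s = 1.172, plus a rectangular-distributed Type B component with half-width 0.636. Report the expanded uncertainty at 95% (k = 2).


u_A = s / sqrt(n) = 1.172 / sqrt(17) = 0.28425175
u_B = half_width / sqrt(3) = 0.636 / sqrt(3) = 0.36719477
uc = sqrt(u_A^2 + u_B^2) = sqrt(0.28425175^2 + 0.36719477^2) = 0.46436091
U = k * uc = 2 * 0.46436091
U = 0.9287

0.9287


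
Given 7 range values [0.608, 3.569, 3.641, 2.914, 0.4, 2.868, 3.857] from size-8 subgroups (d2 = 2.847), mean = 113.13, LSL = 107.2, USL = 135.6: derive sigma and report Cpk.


R_bar = (0.608 + 3.569 + 3.641 + 2.914 + 0.4 + 2.868 + 3.857) / 7 = 2.551
sigma = R_bar / d2 = 2.551 / 2.847 = 0.89603091
Cp = (USL - LSL)/(6*sigma) = (135.6 - 107.2)/(6*0.89603091) = 5.2826
Cpu = (135.6 - 113.13)/(3*0.89603091) = 8.3591
Cpl = (113.13 - 107.2)/(3*0.89603091) = 2.2060
Cpk = min(Cpu, Cpl) = 2.2060

2.2060


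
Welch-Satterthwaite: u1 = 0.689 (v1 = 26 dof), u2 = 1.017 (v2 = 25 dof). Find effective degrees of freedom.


uc = sqrt(u1^2 + u2^2) = sqrt(0.689^2 + 1.017^2) = 1.2284177
v_eff = uc^4 / (u1^4/v1 + u2^4/v2)
= 1.2284177^4 / (0.689^4/26 + 1.017^4/25)
= 2.2771113 / 0.051457843
v_eff = 44.2520

44.2520


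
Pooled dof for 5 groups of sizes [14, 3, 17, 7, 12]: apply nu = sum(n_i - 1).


nu = sum_i (n_i - 1)
nu = ((14 - 1) + (3 - 1) + (17 - 1) + (7 - 1) + (12 - 1))
nu = 13 + 2 + 16 + 6 + 11
nu = 48

48


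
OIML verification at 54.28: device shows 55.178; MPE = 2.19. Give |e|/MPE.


e = indication - reference = 55.178 - 54.28 = 0.8980
|e| = 0.8980
ratio = |e| / MPE = 0.8980 / 2.19
ratio = 0.4100

0.4100


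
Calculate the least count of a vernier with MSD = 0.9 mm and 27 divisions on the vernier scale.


LC = MSD / n_div
= 0.9 / 27
= 0.0333

0.0333


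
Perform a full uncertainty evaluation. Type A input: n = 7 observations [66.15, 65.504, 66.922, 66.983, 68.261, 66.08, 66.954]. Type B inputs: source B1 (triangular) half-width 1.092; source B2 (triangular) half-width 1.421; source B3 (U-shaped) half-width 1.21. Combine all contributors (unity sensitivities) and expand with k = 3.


mean = (66.15 + 65.504 + 66.922 + 66.983 + 68.261 + 66.08 + 66.954) / 7 = 66.69342857
s = sqrt(sum((x - mean)^2)/(n-1)) = 0.88953393
u_A = s / sqrt(n) = 0.88953393 / sqrt(7) = 0.33621222
u_B1 = 1.092 / sqrt(6) = 0.44580713
u_B2 = 1.421 / sqrt(6) = 0.58012082
u_B3 = 1.21 / sqrt(2) = 0.85559921
uc = sqrt(0.33621222^2 + 0.44580713^2 + 0.58012082^2 + 0.85559921^2) = 1.1748927
U = k * uc = 3 * 1.1748927
U = 3.5247

3.5247


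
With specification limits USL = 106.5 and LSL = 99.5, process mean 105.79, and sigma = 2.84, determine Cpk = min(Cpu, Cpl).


Cpu = (USL - mean) / (3*sigma) = (106.5 - 105.79) / (3*2.84) = 0.0833
Cpl = (mean - LSL) / (3*sigma) = (105.79 - 99.5) / (3*2.84) = 0.7383
Cpk = min(Cpu, Cpl) = 0.0833

0.0833


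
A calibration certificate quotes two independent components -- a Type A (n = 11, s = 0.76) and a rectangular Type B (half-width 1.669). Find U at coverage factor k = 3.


u_A = s / sqrt(n) = 0.76 / sqrt(11) = 0.22914862
u_B = half_width / sqrt(3) = 1.669 / sqrt(3) = 0.9635976
uc = sqrt(u_A^2 + u_B^2) = sqrt(0.22914862^2 + 0.9635976^2) = 0.9904693
U = k * uc = 3 * 0.9904693
U = 2.9714

2.9714


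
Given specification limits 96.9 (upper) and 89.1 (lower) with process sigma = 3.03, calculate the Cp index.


Cp = (USL - LSL) / (6 * sigma)
= (96.9 - 89.1) / (6 * 3.03)
= 7.8000 / 18.1800
= 0.4290

0.4290


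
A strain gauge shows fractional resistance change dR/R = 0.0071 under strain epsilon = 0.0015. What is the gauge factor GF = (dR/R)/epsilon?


GF = (dR/R) / epsilon
= 0.0071 / 0.0015
= 4.7333

4.7333


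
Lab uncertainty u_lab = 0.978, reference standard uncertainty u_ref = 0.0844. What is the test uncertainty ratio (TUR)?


TUR = u_lab / u_ref
= 0.978 / 0.0844
= 11.5877

11.5877


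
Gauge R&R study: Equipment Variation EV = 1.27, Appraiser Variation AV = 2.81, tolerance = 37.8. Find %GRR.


GRR = sqrt(EV^2 + AV^2) = sqrt(1.27^2 + 2.81^2) = 3.0836666
%GRR = GRR / tol * 100 = 3.0836666 / 37.8 * 100
%GRR = 8.1578

8.1578


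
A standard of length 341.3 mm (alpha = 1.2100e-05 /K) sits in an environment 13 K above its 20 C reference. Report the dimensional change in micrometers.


dL = L * alpha * dT
= 341.3 * 1.2100e-05 * 13
= 0.0536865 mm
dL_um = 0.0536865 * 1000 = 53.6865 um

53.6865


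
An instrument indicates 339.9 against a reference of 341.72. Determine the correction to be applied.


Correction = standard - reading
= 341.72 - 339.9
= 1.8200

1.8200


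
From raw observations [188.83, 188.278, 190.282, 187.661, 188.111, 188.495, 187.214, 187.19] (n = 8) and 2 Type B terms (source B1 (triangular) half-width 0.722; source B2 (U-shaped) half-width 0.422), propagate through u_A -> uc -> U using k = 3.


mean = (188.83 + 188.278 + 190.282 + 187.661 + 188.111 + 188.495 + 187.214 + 187.19) / 8 = 188.257625
s = sqrt(sum((x - mean)^2)/(n-1)) = 1.0063304
u_A = s / sqrt(n) = 1.0063304 / sqrt(8) = 0.35579152
u_B1 = 0.722 / sqrt(6) = 0.29475527
u_B2 = 0.422 / sqrt(2) = 0.29839906
uc = sqrt(0.35579152^2 + 0.29475527^2 + 0.29839906^2) = 0.55000934
U = k * uc = 3 * 0.55000934
U = 1.6500

1.6500


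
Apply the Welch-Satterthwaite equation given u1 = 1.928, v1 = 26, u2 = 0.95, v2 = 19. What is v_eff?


uc = sqrt(u1^2 + u2^2) = sqrt(1.928^2 + 0.95^2) = 2.149345
v_eff = uc^4 / (u1^4/v1 + u2^4/v2)
= 2.149345^4 / (1.928^4/26 + 0.95^4/19)
= 21.34148 / 0.5743094
v_eff = 37.1602

37.1602


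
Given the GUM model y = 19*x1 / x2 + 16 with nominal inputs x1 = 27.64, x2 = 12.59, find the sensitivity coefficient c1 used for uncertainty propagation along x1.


y = 19*x1 / x2 + 16
dy/dx1 = 19/x2
Evaluate at x2 = 12.59: c1 = 19 / 12.59
c1 = 1.5091

1.5091


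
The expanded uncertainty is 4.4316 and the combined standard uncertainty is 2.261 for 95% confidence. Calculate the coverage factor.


k = U / uc
k = 4.4316 / 2.261
k = 1.96

1.96


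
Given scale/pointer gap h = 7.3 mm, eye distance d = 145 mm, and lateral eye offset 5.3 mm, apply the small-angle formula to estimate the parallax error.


error = h * offset / d
= 7.3 * 5.3 / 145
= 0.2668

0.2668


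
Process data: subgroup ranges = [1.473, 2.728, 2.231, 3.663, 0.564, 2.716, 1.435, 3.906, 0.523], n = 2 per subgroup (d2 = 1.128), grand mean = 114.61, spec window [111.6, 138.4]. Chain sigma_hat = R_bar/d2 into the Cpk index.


R_bar = (1.473 + 2.728 + 2.231 + 3.663 + 0.564 + 2.716 + 1.435 + 3.906 + 0.523) / 9 = 2.1376667
sigma = R_bar / d2 = 2.1376667 / 1.128 = 1.8950946
Cp = (USL - LSL)/(6*sigma) = (138.4 - 111.6)/(6*1.8950946) = 2.3570
Cpu = (138.4 - 114.61)/(3*1.8950946) = 4.1845
Cpl = (114.61 - 111.6)/(3*1.8950946) = 0.5294
Cpk = min(Cpu, Cpl) = 0.5294

0.5294


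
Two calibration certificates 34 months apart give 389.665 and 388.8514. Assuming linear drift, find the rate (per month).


rate = (v2 - v1) / months
= (388.8514 - 389.665) / 34
= -0.8136 / 34
= -0.0239

-0.0239


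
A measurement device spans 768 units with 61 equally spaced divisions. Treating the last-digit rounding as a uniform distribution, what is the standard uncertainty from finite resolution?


resolution = range / divisions
resolution = 768 / 61 = 12.590164
u_res = resolution / (2*sqrt(3))
u_res = 12.590164 / 3.4641016
u_res = 3.6345

3.6345


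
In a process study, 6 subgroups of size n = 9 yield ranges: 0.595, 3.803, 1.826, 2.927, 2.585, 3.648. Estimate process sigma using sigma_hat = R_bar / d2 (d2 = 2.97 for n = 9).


R_bar = (0.595 + 3.803 + 1.826 + 2.927 + 2.585 + 3.648) / 6
R_bar = 15.384 / 6 = 2.564
sigma_hat = R_bar / d2 = 2.564 / 2.97 = 0.8633

0.8633


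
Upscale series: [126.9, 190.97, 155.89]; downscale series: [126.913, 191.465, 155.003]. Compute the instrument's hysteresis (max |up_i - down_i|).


|126.9 - 126.913| = 0.0130
|190.97 - 191.465| = 0.4950
|155.89 - 155.003| = 0.8870
hysteresis = max(diffs) = 0.8870

0.8870


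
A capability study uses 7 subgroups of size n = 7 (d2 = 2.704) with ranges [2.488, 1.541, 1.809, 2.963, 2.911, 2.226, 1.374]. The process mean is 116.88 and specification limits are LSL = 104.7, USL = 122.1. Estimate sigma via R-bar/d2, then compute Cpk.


R_bar = (2.488 + 1.541 + 1.809 + 2.963 + 2.911 + 2.226 + 1.374) / 7 = 2.1874286
sigma = R_bar / d2 = 2.1874286 / 2.704 = 0.80896028
Cp = (USL - LSL)/(6*sigma) = (122.1 - 104.7)/(6*0.80896028) = 3.5848
Cpu = (122.1 - 116.88)/(3*0.80896028) = 2.1509
Cpl = (116.88 - 104.7)/(3*0.80896028) = 5.0188
Cpk = min(Cpu, Cpl) = 2.1509

2.1509


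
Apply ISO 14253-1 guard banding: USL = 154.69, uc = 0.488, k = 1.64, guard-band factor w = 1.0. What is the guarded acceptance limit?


U = k * uc = 1.64 * 0.488 = 0.80032
guard band g = w * U = 1.0 * 0.80032 = 0.80032
AL = USL - g = 154.69 - 0.80032
AL = 153.8897

153.8897


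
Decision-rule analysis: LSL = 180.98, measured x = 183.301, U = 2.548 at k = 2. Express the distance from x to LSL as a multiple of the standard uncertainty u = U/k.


u = U / k = 2.548 / 2 = 1.274
margin = |LSL - x| = |180.98 - 183.301| = 2.321
z = margin / u = 2.321 / 1.274
z = 1.8218

1.8218


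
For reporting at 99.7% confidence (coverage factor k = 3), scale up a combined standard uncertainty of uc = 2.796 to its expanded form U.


U = k * uc
U = 3 * 2.796
U = 8.3880

8.3880


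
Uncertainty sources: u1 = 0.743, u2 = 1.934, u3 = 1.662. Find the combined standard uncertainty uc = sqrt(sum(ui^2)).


uc = sqrt(0.743^2 + 1.934^2 + 1.662^2)
uc = sqrt(7.054649)
uc = 2.6561

2.6561


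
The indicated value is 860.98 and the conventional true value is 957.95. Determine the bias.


Systematic error = measured - true
= 860.98 - 957.95
= -96.9700

-96.9700


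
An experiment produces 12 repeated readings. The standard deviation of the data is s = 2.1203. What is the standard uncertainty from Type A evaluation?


u_A = s / sqrt(n)
u_A = 2.1203 / sqrt(12)
u_A = 2.1203 / 3.4641016
u_A = 0.6121

0.6121


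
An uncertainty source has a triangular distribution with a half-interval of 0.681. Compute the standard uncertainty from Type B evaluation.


u_B = half_width / sqrt(6)
u_B = 0.681 / 2.4494897
u_B = 0.2780

0.2780


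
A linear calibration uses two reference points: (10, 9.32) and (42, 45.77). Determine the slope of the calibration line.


slope = (y2 - y1) / (x2 - x1)
= (45.77 - 9.32) / (42 - 10)
= 36.4500 / 32
= 1.1391

1.1391


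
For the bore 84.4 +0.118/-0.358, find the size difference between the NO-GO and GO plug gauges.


GO = nominal - lower_tol (smallest hole = maximum material condition)
GO = 84.4 - 0.358 = 84.042
NO-GO = nominal + upper_tol (largest hole = least material condition)
NO-GO = 84.4 + 0.118 = 84.518
spread = NO-GO - GO = 84.518 - 84.042 = 0.4760

0.4760


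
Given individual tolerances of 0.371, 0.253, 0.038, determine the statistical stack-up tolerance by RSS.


RSS = sqrt(0.371^2 + 0.253^2 + 0.038^2)
= sqrt(0.203094)
= 0.4507

0.4507


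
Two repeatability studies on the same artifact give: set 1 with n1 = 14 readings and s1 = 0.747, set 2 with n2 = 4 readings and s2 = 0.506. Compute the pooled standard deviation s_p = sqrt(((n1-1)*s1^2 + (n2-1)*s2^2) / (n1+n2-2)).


s_p = sqrt(((n1-1)*s1^2 + (n2-1)*s2^2) / (n1+n2-2))
numerator = (14-1)*0.747^2 + (4-1)*0.506^2 = 7.254117 + 0.768108 = 8.022225
denominator = 14 + 4 - 2 = 16
s_p^2 = 8.022225 / 16 = 0.50138906
s_p = sqrt(0.50138906) = 0.7081

0.7081


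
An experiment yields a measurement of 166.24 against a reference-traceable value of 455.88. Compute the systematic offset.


Systematic error = measured - true
= 166.24 - 455.88
= -289.6400

-289.6400


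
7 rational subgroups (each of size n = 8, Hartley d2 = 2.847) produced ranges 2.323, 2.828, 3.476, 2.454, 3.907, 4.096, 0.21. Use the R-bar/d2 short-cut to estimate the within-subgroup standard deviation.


R_bar = (2.323 + 2.828 + 3.476 + 2.454 + 3.907 + 4.096 + 0.21) / 7
R_bar = 19.294 / 7 = 2.7562857
sigma_hat = R_bar / d2 = 2.7562857 / 2.847 = 0.9681

0.9681


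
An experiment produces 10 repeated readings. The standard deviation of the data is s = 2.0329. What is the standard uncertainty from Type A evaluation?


u_A = s / sqrt(n)
u_A = 2.0329 / sqrt(10)
u_A = 2.0329 / 3.1622777
u_A = 0.6429

0.6429


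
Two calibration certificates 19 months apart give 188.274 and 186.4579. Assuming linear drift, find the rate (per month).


rate = (v2 - v1) / months
= (186.4579 - 188.274) / 19
= -1.8161 / 19
= -0.0956

-0.0956


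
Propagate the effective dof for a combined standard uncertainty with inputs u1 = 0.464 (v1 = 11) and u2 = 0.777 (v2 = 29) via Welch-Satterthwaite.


uc = sqrt(u1^2 + u2^2) = sqrt(0.464^2 + 0.777^2) = 0.905
v_eff = uc^4 / (u1^4/v1 + u2^4/v2)
= 0.905^4 / (0.464^4/11 + 0.777^4/29)
= 0.67080195 / 0.016782428
v_eff = 39.9705

39.9705


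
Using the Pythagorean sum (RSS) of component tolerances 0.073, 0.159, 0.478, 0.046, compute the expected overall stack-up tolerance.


RSS = sqrt(0.073^2 + 0.159^2 + 0.478^2 + 0.046^2)
= sqrt(0.26121)
= 0.5111

0.5111


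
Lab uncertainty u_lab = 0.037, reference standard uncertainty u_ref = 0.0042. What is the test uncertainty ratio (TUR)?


TUR = u_lab / u_ref
= 0.037 / 0.0042
= 8.8095

8.8095


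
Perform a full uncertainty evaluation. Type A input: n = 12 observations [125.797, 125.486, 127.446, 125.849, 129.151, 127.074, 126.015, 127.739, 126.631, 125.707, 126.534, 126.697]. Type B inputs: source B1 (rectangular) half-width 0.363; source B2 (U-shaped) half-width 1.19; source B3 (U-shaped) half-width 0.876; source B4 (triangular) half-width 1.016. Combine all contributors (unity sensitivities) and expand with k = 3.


mean = (125.797 + 125.486 + 127.446 + 125.849 + 129.151 + 127.074 + 126.015 + 127.739 + 126.631 + 125.707 + 126.534 + 126.697) / 12 = 126.6771667
s = sqrt(sum((x - mean)^2)/(n-1)) = 1.0564978
u_A = s / sqrt(n) = 1.0564978 / sqrt(12) = 0.30498464
u_B1 = 0.363 / sqrt(3) = 0.20957815
u_B2 = 1.19 / sqrt(2) = 0.84145707
u_B3 = 0.876 / sqrt(2) = 0.61942554
u_B4 = 1.016 / sqrt(6) = 0.41478026
uc = sqrt(0.30498464^2 + 0.20957815^2 + 0.84145707^2 + 0.61942554^2 + 0.41478026^2) = 1.1835199
U = k * uc = 3 * 1.1835199
U = 3.5506

3.5506


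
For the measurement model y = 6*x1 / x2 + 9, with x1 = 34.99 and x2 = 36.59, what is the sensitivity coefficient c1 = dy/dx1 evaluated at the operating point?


y = 6*x1 / x2 + 9
dy/dx1 = 6/x2
Evaluate at x2 = 36.59: c1 = 6 / 36.59
c1 = 0.1640

0.1640


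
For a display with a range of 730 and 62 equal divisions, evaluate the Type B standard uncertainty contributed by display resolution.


resolution = range / divisions
resolution = 730 / 62 = 11.774194
u_res = resolution / (2*sqrt(3))
u_res = 11.774194 / 3.4641016
u_res = 3.3989

3.3989


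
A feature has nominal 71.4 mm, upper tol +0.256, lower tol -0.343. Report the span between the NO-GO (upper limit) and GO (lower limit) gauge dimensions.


GO = nominal - lower_tol (smallest hole = maximum material condition)
GO = 71.4 - 0.343 = 71.057
NO-GO = nominal + upper_tol (largest hole = least material condition)
NO-GO = 71.4 + 0.256 = 71.656
spread = NO-GO - GO = 71.656 - 71.057 = 0.5990

0.5990


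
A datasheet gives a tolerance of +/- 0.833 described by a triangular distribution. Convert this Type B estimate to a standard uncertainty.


u_B = half_width / sqrt(6)
u_B = 0.833 / 2.4494897
u_B = 0.3401

0.3401


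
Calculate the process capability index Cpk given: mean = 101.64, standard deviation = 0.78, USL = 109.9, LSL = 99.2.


Cpu = (USL - mean) / (3*sigma) = (109.9 - 101.64) / (3*0.78) = 3.5299
Cpl = (mean - LSL) / (3*sigma) = (101.64 - 99.2) / (3*0.78) = 1.0427
Cpk = min(Cpu, Cpl) = 1.0427

1.0427


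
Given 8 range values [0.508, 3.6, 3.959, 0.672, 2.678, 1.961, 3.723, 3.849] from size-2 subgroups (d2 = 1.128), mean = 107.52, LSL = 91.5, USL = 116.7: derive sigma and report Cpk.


R_bar = (0.508 + 3.6 + 3.959 + 0.672 + 2.678 + 1.961 + 3.723 + 3.849) / 8 = 2.61875
sigma = R_bar / d2 = 2.61875 / 1.128 = 2.3215869
Cp = (USL - LSL)/(6*sigma) = (116.7 - 91.5)/(6*2.3215869) = 1.8091
Cpu = (116.7 - 107.52)/(3*2.3215869) = 1.3181
Cpl = (107.52 - 91.5)/(3*2.3215869) = 2.3002
Cpk = min(Cpu, Cpl) = 1.3181

1.3181


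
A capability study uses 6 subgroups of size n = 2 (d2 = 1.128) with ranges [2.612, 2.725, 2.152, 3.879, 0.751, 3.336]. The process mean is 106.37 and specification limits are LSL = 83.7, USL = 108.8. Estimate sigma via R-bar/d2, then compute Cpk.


R_bar = (2.612 + 2.725 + 2.152 + 3.879 + 0.751 + 3.336) / 6 = 2.5758333
sigma = R_bar / d2 = 2.5758333 / 1.128 = 2.2835402
Cp = (USL - LSL)/(6*sigma) = (108.8 - 83.7)/(6*2.2835402) = 1.8320
Cpu = (108.8 - 106.37)/(3*2.2835402) = 0.3547
Cpl = (106.37 - 83.7)/(3*2.2835402) = 3.3092
Cpk = min(Cpu, Cpl) = 0.3547

0.3547


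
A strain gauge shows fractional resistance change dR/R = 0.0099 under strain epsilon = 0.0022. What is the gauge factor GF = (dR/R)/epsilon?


GF = (dR/R) / epsilon
= 0.0099 / 0.0022
= 4.5000

4.5000


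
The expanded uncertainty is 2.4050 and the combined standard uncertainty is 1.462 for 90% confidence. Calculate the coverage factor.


k = U / uc
k = 2.4050 / 1.462
k = 1.645

1.645


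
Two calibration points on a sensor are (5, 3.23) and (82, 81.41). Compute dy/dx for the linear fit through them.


slope = (y2 - y1) / (x2 - x1)
= (81.41 - 3.23) / (82 - 5)
= 78.1800 / 77
= 1.0153

1.0153


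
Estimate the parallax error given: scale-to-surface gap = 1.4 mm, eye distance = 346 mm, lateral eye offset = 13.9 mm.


error = h * offset / d
= 1.4 * 13.9 / 346
= 0.0562

0.0562


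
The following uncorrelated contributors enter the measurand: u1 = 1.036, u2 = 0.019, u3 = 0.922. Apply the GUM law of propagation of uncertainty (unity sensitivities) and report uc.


uc = sqrt(1.036^2 + 0.019^2 + 0.922^2)
uc = sqrt(1.923741)
uc = 1.3870

1.3870


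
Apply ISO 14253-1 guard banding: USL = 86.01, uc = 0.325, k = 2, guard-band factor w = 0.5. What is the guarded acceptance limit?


U = k * uc = 2 * 0.325 = 0.65
guard band g = w * U = 0.5 * 0.65 = 0.325
AL = USL - g = 86.01 - 0.325
AL = 85.6850

85.6850


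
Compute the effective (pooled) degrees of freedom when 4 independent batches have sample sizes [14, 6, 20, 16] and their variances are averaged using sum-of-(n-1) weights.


nu = sum_i (n_i - 1)
nu = ((14 - 1) + (6 - 1) + (20 - 1) + (16 - 1))
nu = 13 + 5 + 19 + 15
nu = 52

52


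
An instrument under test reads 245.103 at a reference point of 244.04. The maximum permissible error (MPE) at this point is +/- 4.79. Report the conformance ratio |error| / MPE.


e = indication - reference = 245.103 - 244.04 = 1.0630
|e| = 1.0630
ratio = |e| / MPE = 1.0630 / 4.79
ratio = 0.2219

0.2219


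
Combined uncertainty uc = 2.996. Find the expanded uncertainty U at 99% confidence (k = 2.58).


U = k * uc
U = 2.58 * 2.996
U = 7.7297

7.7297


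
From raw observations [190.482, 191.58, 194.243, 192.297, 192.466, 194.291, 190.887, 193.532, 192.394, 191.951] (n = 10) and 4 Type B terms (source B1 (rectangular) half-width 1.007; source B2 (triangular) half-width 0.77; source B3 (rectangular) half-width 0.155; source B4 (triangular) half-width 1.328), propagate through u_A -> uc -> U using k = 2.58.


mean = (190.482 + 191.58 + 194.243 + 192.297 + 192.466 + 194.291 + 190.887 + 193.532 + 192.394 + 191.951) / 10 = 192.4123
s = sqrt(sum((x - mean)^2)/(n-1)) = 1.295691
u_A = s / sqrt(n) = 1.295691 / sqrt(10) = 0.40973347
u_B1 = 1.007 / sqrt(3) = 0.58139172
u_B2 = 0.77 / sqrt(6) = 0.31435118
u_B3 = 0.155 / sqrt(3) = 0.089489292
u_B4 = 1.328 / sqrt(6) = 0.54215373
uc = sqrt(0.40973347^2 + 0.58139172^2 + 0.31435118^2 + 0.089489292^2 + 0.54215373^2) = 0.95218355
U = k * uc = 2.58 * 0.95218355
U = 2.4566

2.4566


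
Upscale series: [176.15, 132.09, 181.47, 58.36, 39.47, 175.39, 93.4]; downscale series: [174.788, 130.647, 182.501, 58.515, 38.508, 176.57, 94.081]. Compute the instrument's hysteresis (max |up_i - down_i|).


|176.15 - 174.788| = 1.3620
|132.09 - 130.647| = 1.4430
|181.47 - 182.501| = 1.0310
|58.36 - 58.515| = 0.1550
|39.47 - 38.508| = 0.9620
|175.39 - 176.57| = 1.1800
|93.4 - 94.081| = 0.6810
hysteresis = max(diffs) = 1.4430

1.4430


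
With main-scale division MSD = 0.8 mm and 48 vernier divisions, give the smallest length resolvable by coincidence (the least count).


LC = MSD / n_div
= 0.8 / 48
= 0.0167

0.0167


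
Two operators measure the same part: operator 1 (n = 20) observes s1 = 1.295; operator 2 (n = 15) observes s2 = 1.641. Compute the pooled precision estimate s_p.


s_p = sqrt(((n1-1)*s1^2 + (n2-1)*s2^2) / (n1+n2-2))
numerator = (20-1)*1.295^2 + (15-1)*1.641^2 = 31.863475 + 37.700334 = 69.563809
denominator = 20 + 15 - 2 = 33
s_p^2 = 69.563809 / 33 = 2.1079942
s_p = sqrt(2.1079942) = 1.4519

1.4519


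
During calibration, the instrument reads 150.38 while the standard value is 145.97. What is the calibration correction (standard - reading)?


Correction = standard - reading
= 145.97 - 150.38
= -4.4100

-4.4100


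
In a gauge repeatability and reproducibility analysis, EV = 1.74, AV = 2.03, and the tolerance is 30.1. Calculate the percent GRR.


GRR = sqrt(EV^2 + AV^2) = sqrt(1.74^2 + 2.03^2) = 2.6736679
%GRR = GRR / tol * 100 = 2.6736679 / 30.1 * 100
%GRR = 8.8826

8.8826


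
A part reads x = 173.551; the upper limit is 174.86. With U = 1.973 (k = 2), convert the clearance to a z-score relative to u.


u = U / k = 1.973 / 2 = 0.9865
margin = |USL - x| = |174.86 - 173.551| = 1.309
z = margin / u = 1.309 / 0.9865
z = 1.3269

1.3269


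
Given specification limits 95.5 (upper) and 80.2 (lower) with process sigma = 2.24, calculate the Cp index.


Cp = (USL - LSL) / (6 * sigma)
= (95.5 - 80.2) / (6 * 2.24)
= 15.3000 / 13.4400
= 1.1384

1.1384


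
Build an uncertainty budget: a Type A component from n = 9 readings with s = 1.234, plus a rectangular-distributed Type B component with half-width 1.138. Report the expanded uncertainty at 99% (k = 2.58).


u_A = s / sqrt(n) = 1.234 / sqrt(9) = 0.41133333
u_B = half_width / sqrt(3) = 1.138 / sqrt(3) = 0.65702461
uc = sqrt(u_A^2 + u_B^2) = sqrt(0.41133333^2 + 0.65702461^2) = 0.77516221
U = k * uc = 2.58 * 0.77516221
U = 1.9999

1.9999


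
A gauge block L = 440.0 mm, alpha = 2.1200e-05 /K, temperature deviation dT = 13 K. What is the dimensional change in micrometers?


dL = L * alpha * dT
= 440.0 * 2.1200e-05 * 13
= 0.1212640 mm
dL_um = 0.1212640 * 1000 = 121.2640 um

121.2640


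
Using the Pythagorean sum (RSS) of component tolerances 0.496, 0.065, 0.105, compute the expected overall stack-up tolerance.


RSS = sqrt(0.496^2 + 0.065^2 + 0.105^2)
= sqrt(0.261266)
= 0.5111

0.5111


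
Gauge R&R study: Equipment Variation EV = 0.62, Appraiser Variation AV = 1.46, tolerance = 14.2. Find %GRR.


GRR = sqrt(EV^2 + AV^2) = sqrt(0.62^2 + 1.46^2) = 1.5861904
%GRR = GRR / tol * 100 = 1.5861904 / 14.2 * 100
%GRR = 11.1704

11.1704


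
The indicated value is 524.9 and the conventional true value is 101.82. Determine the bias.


Systematic error = measured - true
= 524.9 - 101.82
= 423.0800

423.0800


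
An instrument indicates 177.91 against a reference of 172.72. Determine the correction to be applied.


Correction = standard - reading
= 172.72 - 177.91
= -5.1900

-5.1900


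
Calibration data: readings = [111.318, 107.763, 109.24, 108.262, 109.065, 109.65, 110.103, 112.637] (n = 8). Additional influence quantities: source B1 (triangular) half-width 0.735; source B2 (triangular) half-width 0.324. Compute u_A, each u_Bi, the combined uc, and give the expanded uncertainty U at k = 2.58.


mean = (111.318 + 107.763 + 109.24 + 108.262 + 109.065 + 109.65 + 110.103 + 112.637) / 8 = 109.75475
s = sqrt(sum((x - mean)^2)/(n-1)) = 1.5955053
u_A = s / sqrt(n) = 1.5955053 / sqrt(8) = 0.56409631
u_B1 = 0.735 / sqrt(6) = 0.30006249
u_B2 = 0.324 / sqrt(6) = 0.13227245
uc = sqrt(0.56409631^2 + 0.30006249^2 + 0.13227245^2) = 0.65248613
U = k * uc = 2.58 * 0.65248613
U = 1.6834

1.6834


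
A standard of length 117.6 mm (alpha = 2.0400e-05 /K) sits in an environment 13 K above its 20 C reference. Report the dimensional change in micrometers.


dL = L * alpha * dT
= 117.6 * 2.0400e-05 * 13
= 0.0311875 mm
dL_um = 0.0311875 * 1000 = 31.1875 um

31.1875


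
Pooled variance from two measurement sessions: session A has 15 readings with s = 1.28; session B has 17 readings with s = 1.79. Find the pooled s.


s_p = sqrt(((n1-1)*s1^2 + (n2-1)*s2^2) / (n1+n2-2))
numerator = (15-1)*1.28^2 + (17-1)*1.79^2 = 22.9376 + 51.2656 = 74.2032
denominator = 15 + 17 - 2 = 30
s_p^2 = 74.2032 / 30 = 2.47344
s_p = sqrt(2.47344) = 1.5727

1.5727


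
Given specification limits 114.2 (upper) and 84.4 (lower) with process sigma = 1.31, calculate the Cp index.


Cp = (USL - LSL) / (6 * sigma)
= (114.2 - 84.4) / (6 * 1.31)
= 29.8000 / 7.8600
= 3.7913

3.7913


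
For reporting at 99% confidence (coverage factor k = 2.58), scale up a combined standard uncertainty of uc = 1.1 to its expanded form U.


U = k * uc
U = 2.58 * 1.1
U = 2.8380

2.8380


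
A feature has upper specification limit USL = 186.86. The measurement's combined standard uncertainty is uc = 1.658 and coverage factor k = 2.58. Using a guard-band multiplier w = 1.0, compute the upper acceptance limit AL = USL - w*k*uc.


U = k * uc = 2.58 * 1.658 = 4.27764
guard band g = w * U = 1.0 * 4.27764 = 4.27764
AL = USL - g = 186.86 - 4.27764
AL = 182.5824

182.5824


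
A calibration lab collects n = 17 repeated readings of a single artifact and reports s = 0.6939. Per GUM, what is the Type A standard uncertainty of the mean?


u_A = s / sqrt(n)
u_A = 0.6939 / sqrt(17)
u_A = 0.6939 / 4.1231056
u_A = 0.1683

0.1683


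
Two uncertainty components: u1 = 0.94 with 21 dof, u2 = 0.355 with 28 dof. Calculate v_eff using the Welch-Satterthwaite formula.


uc = sqrt(u1^2 + u2^2) = sqrt(0.94^2 + 0.355^2) = 1.004801
v_eff = uc^4 / (u1^4/v1 + u2^4/v2)
= 1.004801^4 / (0.94^4/21 + 0.355^4/28)
= 1.0193427 / 0.037745747
v_eff = 27.0055

27.0055


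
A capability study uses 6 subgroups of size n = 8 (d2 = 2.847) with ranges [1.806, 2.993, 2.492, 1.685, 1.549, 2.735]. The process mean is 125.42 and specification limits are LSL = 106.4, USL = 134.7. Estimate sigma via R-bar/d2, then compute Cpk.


R_bar = (1.806 + 2.993 + 2.492 + 1.685 + 1.549 + 2.735) / 6 = 2.21
sigma = R_bar / d2 = 2.21 / 2.847 = 0.77625571
Cp = (USL - LSL)/(6*sigma) = (134.7 - 106.4)/(6*0.77625571) = 6.0762
Cpu = (134.7 - 125.42)/(3*0.77625571) = 3.9849
Cpl = (125.42 - 106.4)/(3*0.77625571) = 8.1674
Cpk = min(Cpu, Cpl) = 3.9849

3.9849


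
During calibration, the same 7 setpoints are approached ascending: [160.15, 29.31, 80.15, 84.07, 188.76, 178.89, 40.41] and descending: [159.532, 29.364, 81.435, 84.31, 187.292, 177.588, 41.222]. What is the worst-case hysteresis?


|160.15 - 159.532| = 0.6180
|29.31 - 29.364| = 0.0540
|80.15 - 81.435| = 1.2850
|84.07 - 84.31| = 0.2400
|188.76 - 187.292| = 1.4680
|178.89 - 177.588| = 1.3020
|40.41 - 41.222| = 0.8120
hysteresis = max(diffs) = 1.4680

1.4680


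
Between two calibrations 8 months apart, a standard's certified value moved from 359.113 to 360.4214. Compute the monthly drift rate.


rate = (v2 - v1) / months
= (360.4214 - 359.113) / 8
= 1.3084 / 8
= 0.1636

0.1636


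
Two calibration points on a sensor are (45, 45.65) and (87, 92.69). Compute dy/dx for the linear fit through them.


slope = (y2 - y1) / (x2 - x1)
= (92.69 - 45.65) / (87 - 45)
= 47.0400 / 42
= 1.1200

1.1200


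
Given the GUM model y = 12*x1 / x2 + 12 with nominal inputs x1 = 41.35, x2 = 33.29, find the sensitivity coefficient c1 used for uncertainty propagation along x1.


y = 12*x1 / x2 + 12
dy/dx1 = 12/x2
Evaluate at x2 = 33.29: c1 = 12 / 33.29
c1 = 0.3605

0.3605


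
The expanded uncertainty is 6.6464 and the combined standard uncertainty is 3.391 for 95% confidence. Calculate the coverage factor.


k = U / uc
k = 6.6464 / 3.391
k = 1.96

1.96


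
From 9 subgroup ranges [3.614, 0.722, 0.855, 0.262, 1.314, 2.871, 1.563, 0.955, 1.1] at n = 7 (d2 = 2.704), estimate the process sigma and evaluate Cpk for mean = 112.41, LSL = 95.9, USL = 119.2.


R_bar = (3.614 + 0.722 + 0.855 + 0.262 + 1.314 + 2.871 + 1.563 + 0.955 + 1.1) / 9 = 1.4728889
sigma = R_bar / d2 = 1.4728889 / 2.704 = 0.54470743
Cp = (USL - LSL)/(6*sigma) = (119.2 - 95.9)/(6*0.54470743) = 7.1292
Cpu = (119.2 - 112.41)/(3*0.54470743) = 4.1551
Cpl = (112.41 - 95.9)/(3*0.54470743) = 10.1033
Cpk = min(Cpu, Cpl) = 4.1551

4.1551


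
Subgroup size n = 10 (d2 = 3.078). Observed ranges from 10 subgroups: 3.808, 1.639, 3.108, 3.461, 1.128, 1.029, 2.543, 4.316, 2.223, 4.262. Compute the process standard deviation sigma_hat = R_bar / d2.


R_bar = (3.808 + 1.639 + 3.108 + 3.461 + 1.128 + 1.029 + 2.543 + 4.316 + 2.223 + 4.262) / 10
R_bar = 27.517 / 10 = 2.7517
sigma_hat = R_bar / d2 = 2.7517 / 3.078 = 0.8940

0.8940


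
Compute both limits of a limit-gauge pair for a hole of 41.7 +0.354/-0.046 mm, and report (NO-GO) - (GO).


GO = nominal - lower_tol (smallest hole = maximum material condition)
GO = 41.7 - 0.046 = 41.654
NO-GO = nominal + upper_tol (largest hole = least material condition)
NO-GO = 41.7 + 0.354 = 42.054
spread = NO-GO - GO = 42.054 - 41.654 = 0.4000

0.4000


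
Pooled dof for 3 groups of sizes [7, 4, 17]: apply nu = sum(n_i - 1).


nu = sum_i (n_i - 1)
nu = ((7 - 1) + (4 - 1) + (17 - 1))
nu = 6 + 3 + 16
nu = 25

25


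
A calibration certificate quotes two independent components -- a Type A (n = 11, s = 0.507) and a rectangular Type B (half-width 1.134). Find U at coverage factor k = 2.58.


u_A = s / sqrt(n) = 0.507 / sqrt(11) = 0.15286625
u_B = half_width / sqrt(3) = 1.134 / sqrt(3) = 0.65471521
uc = sqrt(u_A^2 + u_B^2) = sqrt(0.15286625^2 + 0.65471521^2) = 0.6723244
U = k * uc = 2.58 * 0.6723244
U = 1.7346

1.7346


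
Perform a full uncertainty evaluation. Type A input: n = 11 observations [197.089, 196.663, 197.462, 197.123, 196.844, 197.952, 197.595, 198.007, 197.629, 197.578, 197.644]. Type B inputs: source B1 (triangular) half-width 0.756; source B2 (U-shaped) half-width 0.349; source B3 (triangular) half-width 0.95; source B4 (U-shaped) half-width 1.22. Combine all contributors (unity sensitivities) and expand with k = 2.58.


mean = (197.089 + 196.663 + 197.462 + 197.123 + 196.844 + 197.952 + 197.595 + 198.007 + 197.629 + 197.578 + 197.644) / 11 = 197.4169091
s = sqrt(sum((x - mean)^2)/(n-1)) = 0.43373874
u_A = s / sqrt(n) = 0.43373874 / sqrt(11) = 0.13077715
u_B1 = 0.756 / sqrt(6) = 0.30863571
u_B2 = 0.349 / sqrt(2) = 0.24678027
u_B3 = 0.95 / sqrt(6) = 0.38783588
u_B4 = 1.22 / sqrt(2) = 0.86267027
uc = sqrt(0.13077715^2 + 0.30863571^2 + 0.24678027^2 + 0.38783588^2 + 0.86267027^2) = 1.0333808
U = k * uc = 2.58 * 1.0333808
U = 2.6661

2.6661


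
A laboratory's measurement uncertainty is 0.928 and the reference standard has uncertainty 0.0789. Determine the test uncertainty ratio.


TUR = u_lab / u_ref
= 0.928 / 0.0789
= 11.7617

11.7617


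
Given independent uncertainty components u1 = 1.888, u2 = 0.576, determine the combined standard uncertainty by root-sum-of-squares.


uc = sqrt(1.888^2 + 0.576^2)
uc = sqrt(3.89632)
uc = 1.9739

1.9739


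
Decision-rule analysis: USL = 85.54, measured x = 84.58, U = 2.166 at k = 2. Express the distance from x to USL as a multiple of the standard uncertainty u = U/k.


u = U / k = 2.166 / 2 = 1.083
margin = |USL - x| = |85.54 - 84.58| = 0.96
z = margin / u = 0.96 / 1.083
z = 0.8864

0.8864


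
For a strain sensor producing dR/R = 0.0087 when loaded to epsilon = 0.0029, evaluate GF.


GF = (dR/R) / epsilon
= 0.0087 / 0.0029
= 3.0000

3.0000


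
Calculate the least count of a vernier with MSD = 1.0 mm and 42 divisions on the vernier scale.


LC = MSD / n_div
= 1.0 / 42
= 0.0238

0.0238


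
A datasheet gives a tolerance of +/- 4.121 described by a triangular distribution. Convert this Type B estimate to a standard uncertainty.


u_B = half_width / sqrt(6)
u_B = 4.121 / 2.4494897
u_B = 1.6824

1.6824


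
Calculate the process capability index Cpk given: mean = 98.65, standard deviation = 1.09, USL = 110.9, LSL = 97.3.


Cpu = (USL - mean) / (3*sigma) = (110.9 - 98.65) / (3*1.09) = 3.7462
Cpl = (mean - LSL) / (3*sigma) = (98.65 - 97.3) / (3*1.09) = 0.4128
Cpk = min(Cpu, Cpl) = 0.4128

0.4128


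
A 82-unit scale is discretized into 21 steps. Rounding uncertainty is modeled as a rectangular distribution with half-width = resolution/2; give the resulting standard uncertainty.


resolution = range / divisions
resolution = 82 / 21 = 3.9047619
u_res = resolution / (2*sqrt(3))
u_res = 3.9047619 / 3.4641016
u_res = 1.1272

1.1272


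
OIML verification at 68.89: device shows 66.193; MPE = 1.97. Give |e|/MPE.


e = indication - reference = 66.193 - 68.89 = -2.6970
|e| = 2.6970
ratio = |e| / MPE = 2.6970 / 1.97
ratio = 1.3690

1.3690


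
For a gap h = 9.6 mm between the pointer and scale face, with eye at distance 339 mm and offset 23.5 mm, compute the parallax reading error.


error = h * offset / d
= 9.6 * 23.5 / 339
= 0.6655

0.6655


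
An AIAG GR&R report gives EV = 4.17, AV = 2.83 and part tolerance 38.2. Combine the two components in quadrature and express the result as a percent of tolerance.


GRR = sqrt(EV^2 + AV^2) = sqrt(4.17^2 + 2.83^2) = 5.039623
%GRR = GRR / tol * 100 = 5.039623 / 38.2 * 100
%GRR = 13.1927

13.1927


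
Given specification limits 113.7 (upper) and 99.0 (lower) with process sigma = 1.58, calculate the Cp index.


Cp = (USL - LSL) / (6 * sigma)
= (113.7 - 99.0) / (6 * 1.58)
= 14.7000 / 9.4800
= 1.5506

1.5506


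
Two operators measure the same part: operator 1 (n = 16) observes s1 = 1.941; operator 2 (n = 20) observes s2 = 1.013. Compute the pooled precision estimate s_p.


s_p = sqrt(((n1-1)*s1^2 + (n2-1)*s2^2) / (n1+n2-2))
numerator = (16-1)*1.941^2 + (20-1)*1.013^2 = 56.512215 + 19.497211 = 76.009426
denominator = 16 + 20 - 2 = 34
s_p^2 = 76.009426 / 34 = 2.2355714
s_p = sqrt(2.2355714) = 1.4952

1.4952


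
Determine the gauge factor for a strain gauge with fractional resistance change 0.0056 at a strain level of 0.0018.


GF = (dR/R) / epsilon
= 0.0056 / 0.0018
= 3.1111

3.1111


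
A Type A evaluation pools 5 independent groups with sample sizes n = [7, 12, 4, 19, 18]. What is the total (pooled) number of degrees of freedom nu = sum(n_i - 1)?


nu = sum_i (n_i - 1)
nu = ((7 - 1) + (12 - 1) + (4 - 1) + (19 - 1) + (18 - 1))
nu = 6 + 11 + 3 + 18 + 17
nu = 55

55


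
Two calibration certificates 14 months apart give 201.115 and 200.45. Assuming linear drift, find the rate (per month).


rate = (v2 - v1) / months
= (200.45 - 201.115) / 14
= -0.6650 / 14
= -0.0475

-0.0475


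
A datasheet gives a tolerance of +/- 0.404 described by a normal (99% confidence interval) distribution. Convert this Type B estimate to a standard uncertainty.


u_B = half_width / 2.576
u_B = 0.404 / 2.576
u_B = 0.1568

0.1568


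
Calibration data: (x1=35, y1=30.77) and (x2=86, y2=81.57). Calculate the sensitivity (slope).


slope = (y2 - y1) / (x2 - x1)
= (81.57 - 30.77) / (86 - 35)
= 50.8000 / 51
= 0.9961

0.9961


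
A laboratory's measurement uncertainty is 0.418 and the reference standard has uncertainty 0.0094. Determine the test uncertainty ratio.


TUR = u_lab / u_ref
= 0.418 / 0.0094
= 44.4681

44.4681


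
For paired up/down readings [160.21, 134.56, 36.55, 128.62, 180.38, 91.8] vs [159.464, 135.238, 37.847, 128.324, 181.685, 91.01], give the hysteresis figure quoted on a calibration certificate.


|160.21 - 159.464| = 0.7460
|134.56 - 135.238| = 0.6780
|36.55 - 37.847| = 1.2970
|128.62 - 128.324| = 0.2960
|180.38 - 181.685| = 1.3050
|91.8 - 91.01| = 0.7900
hysteresis = max(diffs) = 1.3050

1.3050


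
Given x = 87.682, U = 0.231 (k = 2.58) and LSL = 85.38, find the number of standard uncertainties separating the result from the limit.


u = U / k = 0.231 / 2.58 = 0.089534884
margin = |LSL - x| = |85.38 - 87.682| = 2.302
z = margin / u = 2.302 / 0.089534884
z = 25.7106

25.7106
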